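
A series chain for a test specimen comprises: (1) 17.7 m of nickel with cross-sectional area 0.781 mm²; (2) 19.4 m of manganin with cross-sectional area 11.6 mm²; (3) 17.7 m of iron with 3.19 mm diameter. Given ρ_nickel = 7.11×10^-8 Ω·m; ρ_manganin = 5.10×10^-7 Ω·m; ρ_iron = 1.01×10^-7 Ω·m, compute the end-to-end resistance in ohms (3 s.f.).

Seg 1: A = 0.781 mm² = 7.810e-07 m²
R_1 = (7.11×10^-8)(17.7)/(7.810e-07) = 1.611 Ω
Seg 2: A = 11.6 mm² = 1.160e-05 m²
R_2 = (5.10×10^-7)(19.4)/(1.160e-05) = 0.8529 Ω
Seg 3: A = π(d/2)² = π(1.5950e-03 m)² = 7.992e-06 m²
R_3 = (1.01×10^-7)(17.7)/(7.992e-06) = 0.2237 Ω
R_total = R_1 + R_2 + R_3 = 2.69 Ω

2.69 Ω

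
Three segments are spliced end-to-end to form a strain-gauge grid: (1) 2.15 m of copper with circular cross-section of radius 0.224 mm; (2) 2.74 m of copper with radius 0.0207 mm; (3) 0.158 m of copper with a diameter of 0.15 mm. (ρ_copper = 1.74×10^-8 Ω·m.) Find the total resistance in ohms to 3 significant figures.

35.8 Ω

Seg 1: A = πr² = π(2.2400e-04 m)² = 1.576e-07 m²
R_1 = (1.74×10^-8)(2.15)/(1.576e-07) = 0.2373 Ω
Seg 2: A = πr² = π(2.0700e-05 m)² = 1.346e-09 m²
R_2 = (1.74×10^-8)(2.74)/(1.346e-09) = 35.42 Ω
Seg 3: A = π(d/2)² = π(7.5000e-05 m)² = 1.767e-08 m²
R_3 = (1.74×10^-8)(0.158)/(1.767e-08) = 0.1556 Ω
R_total = R_1 + R_2 + R_3 = 35.8 Ω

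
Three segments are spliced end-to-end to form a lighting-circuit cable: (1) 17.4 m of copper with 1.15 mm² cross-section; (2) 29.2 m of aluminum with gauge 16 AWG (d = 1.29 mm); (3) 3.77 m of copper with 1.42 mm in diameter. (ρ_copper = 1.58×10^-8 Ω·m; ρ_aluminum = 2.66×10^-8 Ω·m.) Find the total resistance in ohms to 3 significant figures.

Seg 1: A = 1.15 mm² = 1.150e-06 m²
R_1 = (1.58×10^-8)(17.4)/(1.150e-06) = 0.2391 Ω
Seg 2: A = π(1.29/2 mm)² = π(6.4500e-04 m)² = 1.307e-06 m²
R_2 = (2.66×10^-8)(29.2)/(1.307e-06) = 0.5943 Ω
Seg 3: A = π(d/2)² = π(7.1000e-04 m)² = 1.584e-06 m²
R_3 = (1.58×10^-8)(3.77)/(1.584e-06) = 0.03761 Ω
R_total = R_1 + R_2 + R_3 = 0.871 Ω

0.871 Ω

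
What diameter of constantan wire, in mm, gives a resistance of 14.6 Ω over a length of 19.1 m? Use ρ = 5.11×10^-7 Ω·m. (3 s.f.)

0.923 mm

A = ρL/R = (5.11×10^-7)(19.1)/(14.6) = 6.685e-07 m²
d = 2√(A/π) = 9.226e-04 m = 0.923 mm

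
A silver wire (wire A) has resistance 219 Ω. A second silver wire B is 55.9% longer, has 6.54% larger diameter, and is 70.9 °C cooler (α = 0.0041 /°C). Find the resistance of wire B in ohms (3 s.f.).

213 Ω

R ∝ ρL/d² with ρ ∝ (1+αΔT), so R_B/R_A = (1 + 55.9/100) × (1 + 6.54/100)⁻² × (1 − 0.0041×70.9)
= 1.559 × 0.881 × 0.7093 = 0.9742
R_B = 0.9742 × 219 = 213 Ω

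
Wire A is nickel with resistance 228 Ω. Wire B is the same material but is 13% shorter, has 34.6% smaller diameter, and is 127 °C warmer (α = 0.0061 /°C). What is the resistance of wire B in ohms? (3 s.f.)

823 Ω

R ∝ ρL/d² with ρ ∝ (1+αΔT), so R_B/R_A = (1 − 13/100) × (1 − 34.6/100)⁻² × (1 + 0.0061×127)
= 0.87 × 2.338 × 1.775 = 3.61
R_B = 3.61 × 228 = 823 Ω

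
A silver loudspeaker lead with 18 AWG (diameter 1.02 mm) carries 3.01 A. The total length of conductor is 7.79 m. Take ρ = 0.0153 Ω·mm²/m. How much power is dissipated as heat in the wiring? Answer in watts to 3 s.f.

ρ = 0.0153 Ω·mm²/m = 1.53×10^-8 Ω·m
A = π(1.02/2 mm)² = π(5.1000e-04 m)² = 8.171e-07 m²
R = ρL/A = (1.53×10^-8)(7.79)/(8.171e-07) = 0.1459 Ω
P = I²R = (3.01)² × 0.1459 = 1.32 W

1.32 W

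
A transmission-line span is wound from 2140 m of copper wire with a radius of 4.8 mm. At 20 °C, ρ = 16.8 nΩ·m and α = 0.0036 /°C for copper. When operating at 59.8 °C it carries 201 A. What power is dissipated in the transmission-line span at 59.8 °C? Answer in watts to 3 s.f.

ρ = 16.8 nΩ·m = 1.68×10^-8 Ω·m
A = πr² = π(4.8000e-03 m)² = 7.238e-05 m²
R₍20₎ = ρL/A = (1.68×10^-8)(2140)/(7.238e-05) = 0.4967 Ω
R₍59.8₎ = R₍20₎(1 + αΔT) = 0.4967 × (1 + 0.0036×39.8) = 0.5679 Ω
P = I²R = (201)² × 0.5679 = 22900 W

22900 W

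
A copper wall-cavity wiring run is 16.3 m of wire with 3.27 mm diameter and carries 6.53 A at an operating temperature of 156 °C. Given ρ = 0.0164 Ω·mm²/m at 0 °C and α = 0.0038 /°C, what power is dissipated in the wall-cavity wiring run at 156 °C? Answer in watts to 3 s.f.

2.16 W

ρ = 0.0164 Ω·mm²/m = 1.64×10^-8 Ω·m
A = π(d/2)² = π(1.6350e-03 m)² = 8.398e-06 m²
R₍0₎ = ρL/A = (1.64×10^-8)(16.3)/(8.398e-06) = 0.03183 Ω
R₍156₎ = R₍0₎(1 + αΔT) = 0.03183 × (1 + 0.0038×156) = 0.0507 Ω
P = I²R = (6.53)² × 0.0507 = 2.16 W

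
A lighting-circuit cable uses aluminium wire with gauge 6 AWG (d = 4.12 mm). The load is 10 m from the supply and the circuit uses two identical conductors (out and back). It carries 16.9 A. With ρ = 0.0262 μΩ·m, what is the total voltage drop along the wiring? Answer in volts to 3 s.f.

ρ = 0.0262 μΩ·m = 2.62×10^-8 Ω·m
A = π(4.12/2 mm)² = π(2.0600e-03 m)² = 1.333e-05 m²
Total conductor length (both ways) L = 2 × 10 = 20 m
R = ρL/A = (2.62×10^-8)(20)/(1.333e-05) = 0.0393 Ω
V = IR = 16.9 × 0.0393 = 0.664 V

0.664 V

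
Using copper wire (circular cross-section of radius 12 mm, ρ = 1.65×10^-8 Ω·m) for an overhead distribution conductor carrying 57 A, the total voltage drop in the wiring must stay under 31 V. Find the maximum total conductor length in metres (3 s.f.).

14900 m

A = πr² = π(1.2000e-02 m)² = 4.524e-04 m²
L_max = V_max·A/(1·ρI) = (31)(4.524e-04)/(1.65×10^-8×57) = 14900 m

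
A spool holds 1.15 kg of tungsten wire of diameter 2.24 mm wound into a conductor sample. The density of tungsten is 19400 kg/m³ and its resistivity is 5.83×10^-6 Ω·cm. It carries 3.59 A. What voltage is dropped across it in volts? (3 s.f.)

0.799 V

ρ = 5.83×10^-6 Ω·cm = 5.83×10^-8 Ω·m
A = π(d/2)² = π(1.1200e-03 m)² = 3.9408e-06 m²
L = m/(density·A) = 1.15/(19400×3.9408e-06) = 15.04 m
R = ρL/A = (5.83×10^-8)(15.04)/(3.9408e-06) = 0.2225 Ω
V = IR = 3.59 × 0.2225 = 0.799 V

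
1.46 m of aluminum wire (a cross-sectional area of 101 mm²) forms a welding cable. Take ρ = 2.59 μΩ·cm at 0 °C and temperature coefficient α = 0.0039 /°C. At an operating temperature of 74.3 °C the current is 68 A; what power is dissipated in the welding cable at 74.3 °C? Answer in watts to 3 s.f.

2.23 W

ρ = 2.59 μΩ·cm = 2.59×10^-8 Ω·m
A = 101 mm² = 1.010e-04 m²
R₍0₎ = ρL/A = (2.59×10^-8)(1.46)/(1.010e-04) = 3.744×10^-4 Ω
R₍74.3₎ = R₍0₎(1 + αΔT) = 3.744×10^-4 × (1 + 0.0039×74.3) = 4.829×10^-4 Ω
P = I²R = (68)² × 4.829×10^-4 = 2.23 W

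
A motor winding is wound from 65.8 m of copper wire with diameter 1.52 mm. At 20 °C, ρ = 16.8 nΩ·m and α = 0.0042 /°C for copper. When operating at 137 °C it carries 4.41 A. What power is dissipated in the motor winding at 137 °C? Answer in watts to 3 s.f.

ρ = 16.8 nΩ·m = 1.68×10^-8 Ω·m
A = π(d/2)² = π(7.6000e-04 m)² = 1.815e-06 m²
R₍20₎ = ρL/A = (1.68×10^-8)(65.8)/(1.815e-06) = 0.6092 Ω
R₍137₎ = R₍20₎(1 + αΔT) = 0.6092 × (1 + 0.0042×117) = 0.9086 Ω
P = I²R = (4.41)² × 0.9086 = 17.7 W

17.7 W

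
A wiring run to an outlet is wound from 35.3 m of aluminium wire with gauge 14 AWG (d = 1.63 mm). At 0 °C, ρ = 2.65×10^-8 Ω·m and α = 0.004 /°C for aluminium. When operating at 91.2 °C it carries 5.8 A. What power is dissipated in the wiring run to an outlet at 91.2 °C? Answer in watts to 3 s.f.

20.6 W

A = π(1.63/2 mm)² = π(8.1500e-04 m)² = 2.087e-06 m²
R₍0₎ = ρL/A = (2.65×10^-8)(35.3)/(2.087e-06) = 0.4483 Ω
R₍91.2₎ = R₍0₎(1 + αΔT) = 0.4483 × (1 + 0.004×91.2) = 0.6118 Ω
P = I²R = (5.8)² × 0.6118 = 20.6 W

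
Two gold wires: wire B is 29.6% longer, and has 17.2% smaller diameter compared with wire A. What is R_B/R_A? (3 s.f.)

R ∝ L/d², so R_B/R_A = (1 + 29.6/100) × (1 − 17.2/100)⁻²
= 1.296 × 1.459 = 1.89

1.89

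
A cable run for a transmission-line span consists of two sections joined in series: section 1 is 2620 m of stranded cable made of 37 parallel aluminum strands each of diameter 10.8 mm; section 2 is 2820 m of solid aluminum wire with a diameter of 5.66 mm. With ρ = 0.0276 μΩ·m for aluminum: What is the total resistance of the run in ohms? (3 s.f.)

ρ = 0.0276 μΩ·m = 2.76×10^-8 Ω·m
Section 1: A_strand = π(5.4000e-03)² = 9.161e-05 m²; R₁ = ρL/(N·A_s) = (2.76×10^-8)(2620)/(37×9.161e-05) = 0.02133 Ω
Section 2: A = π(d/2)² = π(2.8300e-03 m)² = 2.516e-05 m²
R₂ = (2.76×10^-8)(2820)/(2.516e-05) = 3.093 Ω
R = R₁ + R₂ = 3.11 Ω

3.11 Ω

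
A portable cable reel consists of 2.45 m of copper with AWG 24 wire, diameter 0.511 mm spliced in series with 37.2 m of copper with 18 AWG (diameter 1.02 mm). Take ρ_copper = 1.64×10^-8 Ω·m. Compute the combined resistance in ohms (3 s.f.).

0.943 Ω

Segment 1: A = π(0.511/2 mm)² = π(2.5550e-04 m)² = 2.051e-07 m²
R₁ = ρL/A = (1.64×10^-8)(2.45)/(2.051e-07) = 0.1959 Ω
Segment 2: A = π(1.02/2 mm)² = π(5.1000e-04 m)² = 8.171e-07 m²
R₂ = (1.64×10^-8)(37.2)/(8.171e-07) = 0.7466 Ω
R = R₁ + R₂ = 0.943 Ω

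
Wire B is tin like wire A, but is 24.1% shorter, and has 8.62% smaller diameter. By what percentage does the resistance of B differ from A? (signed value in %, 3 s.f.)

R ∝ L/d², so R_B/R_A = (1 − 24.1/100) × (1 − 8.62/100)⁻²
= 0.759 × 1.198 = 0.909
(R_B − R_A)/R_A = 0.909 − 1 = -9.11%

-9.11%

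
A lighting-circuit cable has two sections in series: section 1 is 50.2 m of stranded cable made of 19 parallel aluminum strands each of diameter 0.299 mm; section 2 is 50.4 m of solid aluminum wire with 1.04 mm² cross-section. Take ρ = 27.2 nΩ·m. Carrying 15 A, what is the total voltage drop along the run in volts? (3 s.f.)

35.1 V

ρ = 27.2 nΩ·m = 2.72×10^-8 Ω·m
Section 1: A_strand = π(1.4950e-04)² = 7.022e-08 m²; R₁ = ρL/(N·A_s) = (2.72×10^-8)(50.2)/(19×7.022e-08) = 1.023 Ω
Section 2: A = 1.04 mm² = 1.040e-06 m²
R₂ = (2.72×10^-8)(50.4)/(1.040e-06) = 1.318 Ω
R = R₁ + R₂ = 2.342 Ω
V = IR = 15 × 2.342 = 35.1 V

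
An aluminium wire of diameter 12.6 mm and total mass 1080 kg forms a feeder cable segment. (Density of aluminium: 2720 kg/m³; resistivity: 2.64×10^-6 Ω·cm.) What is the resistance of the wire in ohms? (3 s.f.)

ρ = 2.64×10^-6 Ω·cm = 2.64×10^-8 Ω·m
A = π(d/2)² = π(6.3000e-03 m)² = 1.2469e-04 m²
L = m/(density·A) = 1080/(2720×1.2469e-04) = 3184 m
R = ρL/A = (2.64×10^-8)(3184)/(1.2469e-04) = 0.674 Ω

0.674 Ω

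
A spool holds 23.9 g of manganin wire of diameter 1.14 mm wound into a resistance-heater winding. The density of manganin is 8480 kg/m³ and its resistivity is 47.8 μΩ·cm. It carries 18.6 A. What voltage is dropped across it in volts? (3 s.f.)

24.1 V

ρ = 47.8 μΩ·cm = 4.78×10^-7 Ω·m
A = π(d/2)² = π(5.7000e-04 m)² = 1.0207e-06 m²
L = m/(density·A) = 0.0239/(8480×1.0207e-06) = 2.761 m
R = ρL/A = (4.78×10^-7)(2.761)/(1.0207e-06) = 1.293 Ω
V = IR = 18.6 × 1.293 = 24.1 V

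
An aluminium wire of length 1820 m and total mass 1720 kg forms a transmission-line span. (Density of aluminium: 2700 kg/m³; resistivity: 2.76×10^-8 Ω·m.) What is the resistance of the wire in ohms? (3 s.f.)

0.144 Ω

A = m/(density·L) = 1720/(2700×1820) = 3.5002e-04 m²
R = ρL/A = (2.76×10^-8)(1820)/(3.5002e-04) = 0.144 Ω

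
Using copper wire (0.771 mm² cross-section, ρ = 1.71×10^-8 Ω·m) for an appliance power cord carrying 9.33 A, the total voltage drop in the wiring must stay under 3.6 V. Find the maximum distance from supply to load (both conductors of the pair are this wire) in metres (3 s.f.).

A = 0.771 mm² = 7.710e-07 m²
L_max = V_max·A/(2·ρI) = (3.6)(7.710e-07)/(2×1.71×10^-8×9.33) = 8.70 m

8.70 m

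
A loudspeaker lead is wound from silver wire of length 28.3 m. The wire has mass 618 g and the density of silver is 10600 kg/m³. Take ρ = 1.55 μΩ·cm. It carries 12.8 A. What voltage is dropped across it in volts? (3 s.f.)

ρ = 1.55 μΩ·cm = 1.55×10^-8 Ω·m
A = m/(density·L) = 0.618/(10600×28.3) = 2.0601e-06 m²
R = ρL/A = (1.55×10^-8)(28.3)/(2.0601e-06) = 0.2129 Ω
V = IR = 12.8 × 0.2129 = 2.73 V

2.73 V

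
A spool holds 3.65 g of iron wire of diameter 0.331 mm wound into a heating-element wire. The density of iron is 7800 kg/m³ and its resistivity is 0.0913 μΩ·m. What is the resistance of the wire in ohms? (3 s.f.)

5.77 Ω

ρ = 0.0913 μΩ·m = 9.13×10^-8 Ω·m
A = π(d/2)² = π(1.6550e-04 m)² = 8.6049e-08 m²
L = m/(density·A) = 0.00365/(7800×8.6049e-08) = 5.438 m
R = ρL/A = (9.13×10^-8)(5.438)/(8.6049e-08) = 5.77 Ω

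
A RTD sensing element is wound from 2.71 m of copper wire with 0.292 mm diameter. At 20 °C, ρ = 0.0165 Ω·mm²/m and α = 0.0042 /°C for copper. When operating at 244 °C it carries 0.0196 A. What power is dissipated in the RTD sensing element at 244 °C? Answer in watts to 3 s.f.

ρ = 0.0165 Ω·mm²/m = 1.65×10^-8 Ω·m
A = π(d/2)² = π(1.4600e-04 m)² = 6.697e-08 m²
R₍20₎ = ρL/A = (1.65×10^-8)(2.71)/(6.697e-08) = 0.6677 Ω
R₍244₎ = R₍20₎(1 + αΔT) = 0.6677 × (1 + 0.0042×224) = 1.296 Ω
P = I²R = (0.0196)² × 1.296 = 4.98×10^-4 W

4.98×10^-4 W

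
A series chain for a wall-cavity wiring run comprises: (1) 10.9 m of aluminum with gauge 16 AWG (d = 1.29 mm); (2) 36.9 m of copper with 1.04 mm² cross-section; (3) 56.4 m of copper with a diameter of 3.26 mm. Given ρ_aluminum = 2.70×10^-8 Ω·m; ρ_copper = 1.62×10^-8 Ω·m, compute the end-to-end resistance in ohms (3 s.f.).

0.909 Ω

Seg 1: A = π(1.29/2 mm)² = π(6.4500e-04 m)² = 1.307e-06 m²
R_1 = (2.70×10^-8)(10.9)/(1.307e-06) = 0.2252 Ω
Seg 2: A = 1.04 mm² = 1.040e-06 m²
R_2 = (1.62×10^-8)(36.9)/(1.040e-06) = 0.5748 Ω
Seg 3: A = π(d/2)² = π(1.6300e-03 m)² = 8.347e-06 m²
R_3 = (1.62×10^-8)(56.4)/(8.347e-06) = 0.1095 Ω
R_total = R_1 + R_2 + R_3 = 0.909 Ω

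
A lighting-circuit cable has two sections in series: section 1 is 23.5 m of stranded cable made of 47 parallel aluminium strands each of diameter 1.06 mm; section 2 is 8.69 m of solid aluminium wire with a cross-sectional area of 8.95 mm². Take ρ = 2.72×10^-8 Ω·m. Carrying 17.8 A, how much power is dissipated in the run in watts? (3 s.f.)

13.3 W

Section 1: A_strand = π(5.3000e-04)² = 8.825e-07 m²; R₁ = ρL/(N·A_s) = (2.72×10^-8)(23.5)/(47×8.825e-07) = 0.01541 Ω
Section 2: A = 8.95 mm² = 8.950e-06 m²
R₂ = (2.72×10^-8)(8.69)/(8.950e-06) = 0.02641 Ω
R = R₁ + R₂ = 0.04182 Ω
P = I²R = (17.8)² × 0.04182 = 13.3 W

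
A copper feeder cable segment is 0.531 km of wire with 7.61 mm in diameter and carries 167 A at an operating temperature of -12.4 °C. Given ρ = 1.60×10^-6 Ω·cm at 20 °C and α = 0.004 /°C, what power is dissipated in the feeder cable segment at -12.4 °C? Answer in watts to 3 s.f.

ρ = 1.60×10^-6 Ω·cm = 1.60×10^-8 Ω·m
A = π(d/2)² = π(3.8050e-03 m)² = 4.548e-05 m²
R₍20₎ = ρL/A = (1.60×10^-8)(531)/(4.548e-05) = 0.1868 Ω
R₍-12.4₎ = R₍20₎(1 + αΔT) = 0.1868 × (1 + 0.004×-32.4) = 0.1626 Ω
P = I²R = (167)² × 0.1626 = 4530 W

4530 W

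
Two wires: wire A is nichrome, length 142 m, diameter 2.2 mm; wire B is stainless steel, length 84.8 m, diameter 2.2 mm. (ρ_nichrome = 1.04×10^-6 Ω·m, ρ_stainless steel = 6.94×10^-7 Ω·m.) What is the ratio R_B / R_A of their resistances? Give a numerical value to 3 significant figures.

R ∝ ρL/d², so R_B/R_A = (ρ_B/ρ_A) × (L_B/L_A)
= (6.94×10^-7/1.04×10^-6) × (84.8/142) = 0.399

0.399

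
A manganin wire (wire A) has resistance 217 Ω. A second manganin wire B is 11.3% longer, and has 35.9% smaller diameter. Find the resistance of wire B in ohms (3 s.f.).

588 Ω

R ∝ L/d², so R_B/R_A = (1 + 11.3/100) × (1 − 35.9/100)⁻²
= 1.113 × 2.434 = 2.709
R_B = 2.709 × 217 = 588 Ω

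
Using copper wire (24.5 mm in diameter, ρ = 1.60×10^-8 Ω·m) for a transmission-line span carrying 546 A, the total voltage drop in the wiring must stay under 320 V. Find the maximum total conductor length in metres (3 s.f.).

17300 m

A = π(d/2)² = π(1.2250e-02 m)² = 4.714e-04 m²
L_max = V_max·A/(1·ρI) = (320)(4.714e-04)/(1.60×10^-8×546) = 17300 m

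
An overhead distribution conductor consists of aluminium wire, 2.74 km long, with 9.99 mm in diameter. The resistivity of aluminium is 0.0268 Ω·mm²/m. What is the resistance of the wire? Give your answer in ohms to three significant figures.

ρ = 0.0268 Ω·mm²/m = 2.68×10^-8 Ω·m
A = π(d/2)² = π(4.9950e-03 m)² = 7.838e-05 m²
R = ρL/A = (2.68×10^-8)(2740 m)/(7.838e-05 m²) = 0.937 Ω

0.937 Ω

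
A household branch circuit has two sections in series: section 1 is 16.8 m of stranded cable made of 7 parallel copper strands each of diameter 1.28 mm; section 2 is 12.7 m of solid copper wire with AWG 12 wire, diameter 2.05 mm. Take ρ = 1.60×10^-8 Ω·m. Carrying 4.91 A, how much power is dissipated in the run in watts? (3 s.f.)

Section 1: A_strand = π(6.4000e-04)² = 1.287e-06 m²; R₁ = ρL/(N·A_s) = (1.60×10^-8)(16.8)/(7×1.287e-06) = 0.02984 Ω
Section 2: A = π(2.05/2 mm)² = π(1.0250e-03 m)² = 3.301e-06 m²
R₂ = (1.60×10^-8)(12.7)/(3.301e-06) = 0.06156 Ω
R = R₁ + R₂ = 0.09141 Ω
P = I²R = (4.91)² × 0.09141 = 2.20 W

2.20 W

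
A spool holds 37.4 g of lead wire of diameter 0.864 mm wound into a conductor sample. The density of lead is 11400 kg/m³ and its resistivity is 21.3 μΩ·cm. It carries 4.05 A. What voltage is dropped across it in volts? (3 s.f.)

ρ = 21.3 μΩ·cm = 2.13×10^-7 Ω·m
A = π(d/2)² = π(4.3200e-04 m)² = 5.8630e-07 m²
L = m/(density·A) = 0.0374/(11400×5.8630e-07) = 5.596 m
R = ρL/A = (2.13×10^-7)(5.596)/(5.8630e-07) = 2.033 Ω
V = IR = 4.05 × 2.033 = 8.23 V

8.23 V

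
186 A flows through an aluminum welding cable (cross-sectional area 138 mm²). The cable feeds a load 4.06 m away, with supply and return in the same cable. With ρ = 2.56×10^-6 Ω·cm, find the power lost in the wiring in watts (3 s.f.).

ρ = 2.56×10^-6 Ω·cm = 2.56×10^-8 Ω·m
A = 138 mm² = 1.380e-04 m²
Total conductor length (both ways) L = 2 × 4.06 = 8.12 m
R = ρL/A = (2.56×10^-8)(8.12)/(1.380e-04) = 0.001506 Ω
P = I²R = (186)² × 0.001506 = 52.1 W

52.1 W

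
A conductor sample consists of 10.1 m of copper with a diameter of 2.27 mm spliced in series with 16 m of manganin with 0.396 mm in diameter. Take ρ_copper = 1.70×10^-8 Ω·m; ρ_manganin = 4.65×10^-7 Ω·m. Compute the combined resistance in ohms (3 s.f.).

60.5 Ω

Segment 1: A = π(d/2)² = π(1.1350e-03 m)² = 4.047e-06 m²
R₁ = ρL/A = (1.70×10^-8)(10.1)/(4.047e-06) = 0.04243 Ω
Segment 2: A = π(d/2)² = π(1.9800e-04 m)² = 1.232e-07 m²
R₂ = (4.65×10^-7)(16)/(1.232e-07) = 60.41 Ω
R = R₁ + R₂ = 60.5 Ω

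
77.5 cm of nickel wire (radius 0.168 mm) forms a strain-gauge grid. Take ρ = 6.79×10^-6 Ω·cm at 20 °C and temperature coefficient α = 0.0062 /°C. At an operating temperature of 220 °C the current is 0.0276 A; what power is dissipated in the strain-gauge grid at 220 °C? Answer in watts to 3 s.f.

0.00101 W

ρ = 6.79×10^-6 Ω·cm = 6.79×10^-8 Ω·m
A = πr² = π(1.6800e-04 m)² = 8.867e-08 m²
R₍20₎ = ρL/A = (6.79×10^-8)(0.775)/(8.867e-08) = 0.5935 Ω
R₍220₎ = R₍20₎(1 + αΔT) = 0.5935 × (1 + 0.0062×200) = 1.329 Ω
P = I²R = (0.0276)² × 1.329 = 0.00101 W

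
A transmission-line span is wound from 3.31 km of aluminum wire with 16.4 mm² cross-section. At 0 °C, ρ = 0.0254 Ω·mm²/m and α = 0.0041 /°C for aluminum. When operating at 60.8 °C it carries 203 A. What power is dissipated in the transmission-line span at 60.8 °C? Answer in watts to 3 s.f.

ρ = 0.0254 Ω·mm²/m = 2.54×10^-8 Ω·m
A = 16.4 mm² = 1.640e-05 m²
R₍0₎ = ρL/A = (2.54×10^-8)(3310)/(1.640e-05) = 5.126 Ω
R₍60.8₎ = R₍0₎(1 + αΔT) = 5.126 × (1 + 0.0041×60.8) = 6.404 Ω
P = I²R = (203)² × 6.404 = 2.64×10^5 W

2.64×10^5 W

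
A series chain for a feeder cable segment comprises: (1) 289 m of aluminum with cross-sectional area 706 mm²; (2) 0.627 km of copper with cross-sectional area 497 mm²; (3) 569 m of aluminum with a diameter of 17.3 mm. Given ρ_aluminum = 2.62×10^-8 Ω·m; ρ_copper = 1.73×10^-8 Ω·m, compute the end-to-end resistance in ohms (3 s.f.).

Seg 1: A = 706 mm² = 7.060e-04 m²
R_1 = (2.62×10^-8)(289)/(7.060e-04) = 0.01072 Ω
Seg 2: A = 497 mm² = 4.970e-04 m²
R_2 = (1.73×10^-8)(627)/(4.970e-04) = 0.02183 Ω
Seg 3: A = π(d/2)² = π(8.6500e-03 m)² = 2.351e-04 m²
R_3 = (2.62×10^-8)(569)/(2.351e-04) = 0.06342 Ω
R_total = R_1 + R_2 + R_3 = 0.0960 Ω

0.0960 Ω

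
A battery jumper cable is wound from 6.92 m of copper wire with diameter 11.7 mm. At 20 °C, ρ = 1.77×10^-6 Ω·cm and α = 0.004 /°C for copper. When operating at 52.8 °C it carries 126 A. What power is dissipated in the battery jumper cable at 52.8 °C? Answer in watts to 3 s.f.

20.5 W

ρ = 1.77×10^-6 Ω·cm = 1.77×10^-8 Ω·m
A = π(d/2)² = π(5.8500e-03 m)² = 1.075e-04 m²
R₍20₎ = ρL/A = (1.77×10^-8)(6.92)/(1.075e-04) = 0.001139 Ω
R₍52.8₎ = R₍20₎(1 + αΔT) = 0.001139 × (1 + 0.004×32.8) = 0.001289 Ω
P = I²R = (126)² × 0.001289 = 20.5 W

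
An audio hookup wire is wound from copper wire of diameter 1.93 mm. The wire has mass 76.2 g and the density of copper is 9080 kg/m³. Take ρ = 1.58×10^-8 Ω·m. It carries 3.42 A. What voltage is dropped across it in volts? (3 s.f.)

0.0530 V

A = π(d/2)² = π(9.6500e-04 m)² = 2.9255e-06 m²
L = m/(density·A) = 0.0762/(9080×2.9255e-06) = 2.869 m
R = ρL/A = (1.58×10^-8)(2.869)/(2.9255e-06) = 0.01549 Ω
V = IR = 3.42 × 0.01549 = 0.0530 V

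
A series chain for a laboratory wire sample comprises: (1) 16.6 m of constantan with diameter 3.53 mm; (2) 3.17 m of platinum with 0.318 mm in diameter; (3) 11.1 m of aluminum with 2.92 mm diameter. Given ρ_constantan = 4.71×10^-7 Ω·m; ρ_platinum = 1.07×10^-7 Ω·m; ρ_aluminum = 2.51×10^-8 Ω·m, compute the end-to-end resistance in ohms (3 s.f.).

5.11 Ω

Seg 1: A = π(d/2)² = π(1.7650e-03 m)² = 9.787e-06 m²
R_1 = (4.71×10^-7)(16.6)/(9.787e-06) = 0.7989 Ω
Seg 2: A = π(d/2)² = π(1.5900e-04 m)² = 7.942e-08 m²
R_2 = (1.07×10^-7)(3.17)/(7.942e-08) = 4.271 Ω
Seg 3: A = π(d/2)² = π(1.4600e-03 m)² = 6.697e-06 m²
R_3 = (2.51×10^-8)(11.1)/(6.697e-06) = 0.0416 Ω
R_total = R_1 + R_2 + R_3 = 5.11 Ω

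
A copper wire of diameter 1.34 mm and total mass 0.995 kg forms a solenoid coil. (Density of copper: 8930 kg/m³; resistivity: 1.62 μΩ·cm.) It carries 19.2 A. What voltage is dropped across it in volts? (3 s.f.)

17.4 V

ρ = 1.62 μΩ·cm = 1.62×10^-8 Ω·m
A = π(d/2)² = π(6.7000e-04 m)² = 1.4103e-06 m²
L = m/(density·A) = 0.995/(8930×1.4103e-06) = 79.01 m
R = ρL/A = (1.62×10^-8)(79.01)/(1.4103e-06) = 0.9076 Ω
V = IR = 19.2 × 0.9076 = 17.4 V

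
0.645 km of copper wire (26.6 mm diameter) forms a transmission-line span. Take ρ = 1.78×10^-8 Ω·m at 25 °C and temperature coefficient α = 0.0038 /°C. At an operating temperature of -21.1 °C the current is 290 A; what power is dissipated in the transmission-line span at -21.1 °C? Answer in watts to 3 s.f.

A = π(d/2)² = π(1.3300e-02 m)² = 5.557e-04 m²
R₍25₎ = ρL/A = (1.78×10^-8)(645)/(5.557e-04) = 0.02066 Ω
R₍-21.1₎ = R₍25₎(1 + αΔT) = 0.02066 × (1 + 0.0038×-46.1) = 0.01704 Ω
P = I²R = (290)² × 0.01704 = 1430 W

1430 W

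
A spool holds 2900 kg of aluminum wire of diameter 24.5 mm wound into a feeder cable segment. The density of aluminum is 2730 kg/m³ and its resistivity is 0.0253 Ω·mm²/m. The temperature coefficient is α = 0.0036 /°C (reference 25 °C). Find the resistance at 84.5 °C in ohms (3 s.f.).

0.147 Ω

ρ = 0.0253 Ω·mm²/m = 2.53×10^-8 Ω·m
A = π(d/2)² = π(1.2250e-02 m)² = 4.7144e-04 m²
L = m/(density·A) = 2900/(2730×4.7144e-04) = 2253 m
R = ρL/A = (2.53×10^-8)(2253)/(4.7144e-04) = 0.1209 Ω
R(84.5 °C) = 0.1209 × (1 + 0.0036×59.5) = 0.147 Ω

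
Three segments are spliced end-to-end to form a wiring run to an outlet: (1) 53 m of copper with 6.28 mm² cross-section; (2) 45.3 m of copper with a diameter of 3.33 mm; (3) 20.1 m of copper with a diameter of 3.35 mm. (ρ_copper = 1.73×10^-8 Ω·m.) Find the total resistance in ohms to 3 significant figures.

0.275 Ω

Seg 1: A = 6.28 mm² = 6.280e-06 m²
R_1 = (1.73×10^-8)(53)/(6.280e-06) = 0.146 Ω
Seg 2: A = π(d/2)² = π(1.6650e-03 m)² = 8.709e-06 m²
R_2 = (1.73×10^-8)(45.3)/(8.709e-06) = 0.08998 Ω
Seg 3: A = π(d/2)² = π(1.6750e-03 m)² = 8.814e-06 m²
R_3 = (1.73×10^-8)(20.1)/(8.814e-06) = 0.03945 Ω
R_total = R_1 + R_2 + R_3 = 0.275 Ω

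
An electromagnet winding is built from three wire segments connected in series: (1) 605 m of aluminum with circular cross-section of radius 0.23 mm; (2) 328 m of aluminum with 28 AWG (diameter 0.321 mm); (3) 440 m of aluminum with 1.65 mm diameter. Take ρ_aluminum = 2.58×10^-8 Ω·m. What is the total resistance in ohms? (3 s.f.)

Seg 1: A = πr² = π(2.3000e-04 m)² = 1.662e-07 m²
R_1 = (2.58×10^-8)(605)/(1.662e-07) = 93.92 Ω
Seg 2: A = π(0.321/2 mm)² = π(1.6050e-04 m)² = 8.093e-08 m²
R_2 = (2.58×10^-8)(328)/(8.093e-08) = 104.6 Ω
Seg 3: A = π(d/2)² = π(8.2500e-04 m)² = 2.138e-06 m²
R_3 = (2.58×10^-8)(440)/(2.138e-06) = 5.309 Ω
R_total = R_1 + R_2 + R_3 = 204 Ω

204 Ω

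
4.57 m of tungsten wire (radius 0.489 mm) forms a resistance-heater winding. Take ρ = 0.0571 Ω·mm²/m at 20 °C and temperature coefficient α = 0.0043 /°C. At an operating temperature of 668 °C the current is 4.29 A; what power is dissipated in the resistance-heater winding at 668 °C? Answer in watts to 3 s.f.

24.2 W

ρ = 0.0571 Ω·mm²/m = 5.71×10^-8 Ω·m
A = πr² = π(4.8900e-04 m)² = 7.512e-07 m²
R₍20₎ = ρL/A = (5.71×10^-8)(4.57)/(7.512e-07) = 0.3474 Ω
R₍668₎ = R₍20₎(1 + αΔT) = 0.3474 × (1 + 0.0043×648) = 1.315 Ω
P = I²R = (4.29)² × 1.315 = 24.2 W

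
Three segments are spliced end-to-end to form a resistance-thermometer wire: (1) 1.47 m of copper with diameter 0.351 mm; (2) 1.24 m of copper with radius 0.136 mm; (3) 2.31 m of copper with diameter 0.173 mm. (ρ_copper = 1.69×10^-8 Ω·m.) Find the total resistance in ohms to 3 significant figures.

2.28 Ω

Seg 1: A = π(d/2)² = π(1.7550e-04 m)² = 9.676e-08 m²
R_1 = (1.69×10^-8)(1.47)/(9.676e-08) = 0.2567 Ω
Seg 2: A = πr² = π(1.3600e-04 m)² = 5.811e-08 m²
R_2 = (1.69×10^-8)(1.24)/(5.811e-08) = 0.3606 Ω
Seg 3: A = π(d/2)² = π(8.6500e-05 m)² = 2.351e-08 m²
R_3 = (1.69×10^-8)(2.31)/(2.351e-08) = 1.661 Ω
R_total = R_1 + R_2 + R_3 = 2.28 Ω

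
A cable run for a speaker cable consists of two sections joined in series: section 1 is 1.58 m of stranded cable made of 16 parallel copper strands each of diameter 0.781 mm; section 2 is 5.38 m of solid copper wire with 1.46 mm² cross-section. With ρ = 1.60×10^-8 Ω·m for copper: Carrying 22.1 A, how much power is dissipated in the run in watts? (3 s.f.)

30.4 W

Section 1: A_strand = π(3.9050e-04)² = 4.791e-07 m²; R₁ = ρL/(N·A_s) = (1.60×10^-8)(1.58)/(16×4.791e-07) = 0.003298 Ω
Section 2: A = 1.46 mm² = 1.460e-06 m²
R₂ = (1.60×10^-8)(5.38)/(1.460e-06) = 0.05896 Ω
R = R₁ + R₂ = 0.06226 Ω
P = I²R = (22.1)² × 0.06226 = 30.4 W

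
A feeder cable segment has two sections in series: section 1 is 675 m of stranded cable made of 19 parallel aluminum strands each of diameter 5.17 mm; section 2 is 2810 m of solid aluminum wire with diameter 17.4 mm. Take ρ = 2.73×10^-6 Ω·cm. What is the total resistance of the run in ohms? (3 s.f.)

0.369 Ω

ρ = 2.73×10^-6 Ω·cm = 2.73×10^-8 Ω·m
Section 1: A_strand = π(2.5850e-03)² = 2.099e-05 m²; R₁ = ρL/(N·A_s) = (2.73×10^-8)(675)/(19×2.099e-05) = 0.0462 Ω
Section 2: A = π(d/2)² = π(8.7000e-03 m)² = 2.378e-04 m²
R₂ = (2.73×10^-8)(2810)/(2.378e-04) = 0.3226 Ω
R = R₁ + R₂ = 0.369 Ω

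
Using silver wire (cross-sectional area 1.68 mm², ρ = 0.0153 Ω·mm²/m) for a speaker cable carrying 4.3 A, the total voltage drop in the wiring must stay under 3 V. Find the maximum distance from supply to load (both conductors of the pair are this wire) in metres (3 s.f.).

38.3 m

ρ = 0.0153 Ω·mm²/m = 1.53×10^-8 Ω·m
A = 1.68 mm² = 1.680e-06 m²
L_max = V_max·A/(2·ρI) = (3)(1.680e-06)/(2×1.53×10^-8×4.3) = 38.3 m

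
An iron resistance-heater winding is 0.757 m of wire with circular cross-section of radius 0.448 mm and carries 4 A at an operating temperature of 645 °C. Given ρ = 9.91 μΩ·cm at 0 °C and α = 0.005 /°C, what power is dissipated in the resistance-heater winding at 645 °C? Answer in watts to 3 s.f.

ρ = 9.91 μΩ·cm = 9.91×10^-8 Ω·m
A = πr² = π(4.4800e-04 m)² = 6.305e-07 m²
R₍0₎ = ρL/A = (9.91×10^-8)(0.757)/(6.305e-07) = 0.119 Ω
R₍645₎ = R₍0₎(1 + αΔT) = 0.119 × (1 + 0.005×645) = 0.5027 Ω
P = I²R = (4)² × 0.5027 = 8.04 W

8.04 W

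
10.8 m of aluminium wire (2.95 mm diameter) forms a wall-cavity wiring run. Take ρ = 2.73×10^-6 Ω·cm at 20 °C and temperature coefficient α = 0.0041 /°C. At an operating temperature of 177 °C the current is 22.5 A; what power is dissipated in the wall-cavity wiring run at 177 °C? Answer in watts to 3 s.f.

35.9 W

ρ = 2.73×10^-6 Ω·cm = 2.73×10^-8 Ω·m
A = π(d/2)² = π(1.4750e-03 m)² = 6.835e-06 m²
R₍20₎ = ρL/A = (2.73×10^-8)(10.8)/(6.835e-06) = 0.04314 Ω
R₍177₎ = R₍20₎(1 + αΔT) = 0.04314 × (1 + 0.0041×157) = 0.0709 Ω
P = I²R = (22.5)² × 0.0709 = 35.9 W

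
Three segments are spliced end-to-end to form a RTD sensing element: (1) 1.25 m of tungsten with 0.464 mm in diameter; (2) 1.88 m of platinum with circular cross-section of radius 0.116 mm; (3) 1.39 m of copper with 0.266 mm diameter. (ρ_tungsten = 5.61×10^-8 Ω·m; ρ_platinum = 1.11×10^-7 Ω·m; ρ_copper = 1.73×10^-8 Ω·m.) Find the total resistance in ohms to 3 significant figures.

Seg 1: A = π(d/2)² = π(2.3200e-04 m)² = 1.691e-07 m²
R_1 = (5.61×10^-8)(1.25)/(1.691e-07) = 0.4147 Ω
Seg 2: A = πr² = π(1.1600e-04 m)² = 4.227e-08 m²
R_2 = (1.11×10^-7)(1.88)/(4.227e-08) = 4.936 Ω
Seg 3: A = π(d/2)² = π(1.3300e-04 m)² = 5.557e-08 m²
R_3 = (1.73×10^-8)(1.39)/(5.557e-08) = 0.4327 Ω
R_total = R_1 + R_2 + R_3 = 5.78 Ω

5.78 Ω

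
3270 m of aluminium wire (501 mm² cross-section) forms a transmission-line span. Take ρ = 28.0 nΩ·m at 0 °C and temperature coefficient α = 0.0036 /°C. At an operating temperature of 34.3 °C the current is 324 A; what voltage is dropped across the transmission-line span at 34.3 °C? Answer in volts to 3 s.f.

ρ = 28.0 nΩ·m = 2.80×10^-8 Ω·m
A = 501 mm² = 5.010e-04 m²
R₍0₎ = ρL/A = (2.80×10^-8)(3270)/(5.010e-04) = 0.1828 Ω
R₍34.3₎ = R₍0₎(1 + αΔT) = 0.1828 × (1 + 0.0036×34.3) = 0.2053 Ω
V = IR = 324 × 0.2053 = 66.5 V

66.5 V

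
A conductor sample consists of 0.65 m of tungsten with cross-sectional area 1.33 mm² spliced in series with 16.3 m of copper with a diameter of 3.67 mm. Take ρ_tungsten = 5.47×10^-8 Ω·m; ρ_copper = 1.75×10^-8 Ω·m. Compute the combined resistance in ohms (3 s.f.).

Segment 1: A = 1.33 mm² = 1.330e-06 m²
R₁ = ρL/A = (5.47×10^-8)(0.65)/(1.330e-06) = 0.02673 Ω
Segment 2: A = π(d/2)² = π(1.8350e-03 m)² = 1.058e-05 m²
R₂ = (1.75×10^-8)(16.3)/(1.058e-05) = 0.02697 Ω
R = R₁ + R₂ = 0.0537 Ω

0.0537 Ω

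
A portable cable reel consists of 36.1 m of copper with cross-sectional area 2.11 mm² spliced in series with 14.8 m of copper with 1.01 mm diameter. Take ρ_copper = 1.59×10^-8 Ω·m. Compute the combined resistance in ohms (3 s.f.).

0.566 Ω

Segment 1: A = 2.11 mm² = 2.110e-06 m²
R₁ = ρL/A = (1.59×10^-8)(36.1)/(2.110e-06) = 0.272 Ω
Segment 2: A = π(d/2)² = π(5.0500e-04 m)² = 8.012e-07 m²
R₂ = (1.59×10^-8)(14.8)/(8.012e-07) = 0.2937 Ω
R = R₁ + R₂ = 0.566 Ω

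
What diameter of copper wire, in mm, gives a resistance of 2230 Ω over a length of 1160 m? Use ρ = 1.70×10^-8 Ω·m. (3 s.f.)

A = ρL/R = (1.70×10^-8)(1160)/(2230) = 8.843e-09 m²
d = 2√(A/π) = 1.061e-04 m = 0.106 mm

0.106 mm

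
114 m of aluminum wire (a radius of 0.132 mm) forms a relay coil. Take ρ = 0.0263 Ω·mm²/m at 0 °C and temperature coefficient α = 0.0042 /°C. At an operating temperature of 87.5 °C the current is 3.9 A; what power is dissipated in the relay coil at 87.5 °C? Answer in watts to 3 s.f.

ρ = 0.0263 Ω·mm²/m = 2.63×10^-8 Ω·m
A = πr² = π(1.3200e-04 m)² = 5.474e-08 m²
R₍0₎ = ρL/A = (2.63×10^-8)(114)/(5.474e-08) = 54.77 Ω
R₍87.5₎ = R₍0₎(1 + αΔT) = 54.77 × (1 + 0.0042×87.5) = 74.9 Ω
P = I²R = (3.9)² × 74.9 = 1140 W

1140 W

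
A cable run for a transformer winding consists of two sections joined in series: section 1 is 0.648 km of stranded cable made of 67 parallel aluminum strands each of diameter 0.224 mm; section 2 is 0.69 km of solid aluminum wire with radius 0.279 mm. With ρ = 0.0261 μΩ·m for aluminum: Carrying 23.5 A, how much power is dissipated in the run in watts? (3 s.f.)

ρ = 0.0261 μΩ·m = 2.61×10^-8 Ω·m
Section 1: A_strand = π(1.1200e-04)² = 3.941e-08 m²; R₁ = ρL/(N·A_s) = (2.61×10^-8)(648)/(67×3.941e-08) = 6.406 Ω
Section 2: A = πr² = π(2.7900e-04 m)² = 2.445e-07 m²
R₂ = (2.61×10^-8)(690)/(2.445e-07) = 73.64 Ω
R = R₁ + R₂ = 80.05 Ω
P = I²R = (23.5)² × 80.05 = 44200 W

44200 W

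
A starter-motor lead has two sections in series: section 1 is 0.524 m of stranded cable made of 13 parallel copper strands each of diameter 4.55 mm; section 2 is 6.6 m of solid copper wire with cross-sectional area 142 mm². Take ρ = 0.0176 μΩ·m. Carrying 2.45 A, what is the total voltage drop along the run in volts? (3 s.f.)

0.00211 V

ρ = 0.0176 μΩ·m = 1.76×10^-8 Ω·m
Section 1: A_strand = π(2.2750e-03)² = 1.626e-05 m²; R₁ = ρL/(N·A_s) = (1.76×10^-8)(0.524)/(13×1.626e-05) = 4.363×10^-5 Ω
Section 2: A = 142 mm² = 1.420e-04 m²
R₂ = (1.76×10^-8)(6.6)/(1.420e-04) = 8.180×10^-4 Ω
R = R₁ + R₂ = 8.617×10^-4 Ω
V = IR = 2.45 × 8.617×10^-4 = 0.00211 V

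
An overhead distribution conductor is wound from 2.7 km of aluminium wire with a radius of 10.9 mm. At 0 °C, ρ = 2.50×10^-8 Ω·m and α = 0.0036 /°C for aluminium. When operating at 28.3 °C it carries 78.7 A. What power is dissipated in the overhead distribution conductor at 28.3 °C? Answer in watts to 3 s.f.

A = πr² = π(1.0900e-02 m)² = 3.733e-04 m²
R₍0₎ = ρL/A = (2.50×10^-8)(2700)/(3.733e-04) = 0.1808 Ω
R₍28.3₎ = R₍0₎(1 + αΔT) = 0.1808 × (1 + 0.0036×28.3) = 0.1993 Ω
P = I²R = (78.7)² × 0.1993 = 1230 W

1230 W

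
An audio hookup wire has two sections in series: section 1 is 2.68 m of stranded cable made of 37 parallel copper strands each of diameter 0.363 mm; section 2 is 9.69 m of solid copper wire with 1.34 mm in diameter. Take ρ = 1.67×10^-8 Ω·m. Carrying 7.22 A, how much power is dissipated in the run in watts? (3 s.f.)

6.59 W

Section 1: A_strand = π(1.8150e-04)² = 1.035e-07 m²; R₁ = ρL/(N·A_s) = (1.67×10^-8)(2.68)/(37×1.035e-07) = 0.01169 Ω
Section 2: A = π(d/2)² = π(6.7000e-04 m)² = 1.410e-06 m²
R₂ = (1.67×10^-8)(9.69)/(1.410e-06) = 0.1147 Ω
R = R₁ + R₂ = 0.1264 Ω
P = I²R = (7.22)² × 0.1264 = 6.59 W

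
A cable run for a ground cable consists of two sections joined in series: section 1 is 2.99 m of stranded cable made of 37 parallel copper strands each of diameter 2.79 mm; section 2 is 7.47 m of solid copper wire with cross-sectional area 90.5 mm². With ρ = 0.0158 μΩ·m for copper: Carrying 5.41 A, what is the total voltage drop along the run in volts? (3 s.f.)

ρ = 0.0158 μΩ·m = 1.58×10^-8 Ω·m
Section 1: A_strand = π(1.3950e-03)² = 6.114e-06 m²; R₁ = ρL/(N·A_s) = (1.58×10^-8)(2.99)/(37×6.114e-06) = 2.088×10^-4 Ω
Section 2: A = 90.5 mm² = 9.050e-05 m²
R₂ = (1.58×10^-8)(7.47)/(9.050e-05) = 0.001304 Ω
R = R₁ + R₂ = 0.001513 Ω
V = IR = 5.41 × 0.001513 = 0.00819 V

0.00819 V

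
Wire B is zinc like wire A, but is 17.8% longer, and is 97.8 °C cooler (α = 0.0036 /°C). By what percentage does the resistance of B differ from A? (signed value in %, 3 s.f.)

R ∝ ρL/d² with ρ ∝ (1+αΔT), so R_B/R_A = (1 + 17.8/100) × (1 − 0.0036×97.8)
= 1.178 × 0.6479 = 0.7632
(R_B − R_A)/R_A = 0.7632 − 1 = -23.7%

-23.7%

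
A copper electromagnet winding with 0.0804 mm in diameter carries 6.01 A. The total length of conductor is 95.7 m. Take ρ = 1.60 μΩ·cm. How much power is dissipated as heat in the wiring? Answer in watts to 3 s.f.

ρ = 1.60 μΩ·cm = 1.60×10^-8 Ω·m
A = π(d/2)² = π(4.0200e-05 m)² = 5.077e-09 m²
R = ρL/A = (1.60×10^-8)(95.7)/(5.077e-09) = 301.6 Ω
P = I²R = (6.01)² × 301.6 = 10900 W

10900 W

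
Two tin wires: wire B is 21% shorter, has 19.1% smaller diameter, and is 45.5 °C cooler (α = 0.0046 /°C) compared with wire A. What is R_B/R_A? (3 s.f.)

0.954

R ∝ ρL/d² with ρ ∝ (1+αΔT), so R_B/R_A = (1 − 21/100) × (1 − 19.1/100)⁻² × (1 − 0.0046×45.5)
= 0.79 × 1.528 × 0.7907 = 0.954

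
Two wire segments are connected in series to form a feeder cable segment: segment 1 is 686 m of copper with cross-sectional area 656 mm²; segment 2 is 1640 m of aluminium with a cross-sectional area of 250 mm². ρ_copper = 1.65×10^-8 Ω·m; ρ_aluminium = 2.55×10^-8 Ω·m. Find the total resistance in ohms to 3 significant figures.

0.185 Ω

Segment 1: A = 656 mm² = 6.560e-04 m²
R₁ = ρL/A = (1.65×10^-8)(686)/(6.560e-04) = 0.01725 Ω
Segment 2: A = 250 mm² = 2.500e-04 m²
R₂ = (2.55×10^-8)(1640)/(2.500e-04) = 0.1673 Ω
R = R₁ + R₂ = 0.185 Ω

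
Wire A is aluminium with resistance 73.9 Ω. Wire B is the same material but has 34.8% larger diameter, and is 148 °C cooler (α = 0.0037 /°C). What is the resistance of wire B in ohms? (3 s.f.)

R ∝ ρL/d² with ρ ∝ (1+αΔT), so R_B/R_A = (1 + 34.8/100)⁻² × (1 − 0.0037×148)
= 0.5503 × 0.4524 = 0.249
R_B = 0.249 × 73.9 = 18.4 Ω

18.4 Ω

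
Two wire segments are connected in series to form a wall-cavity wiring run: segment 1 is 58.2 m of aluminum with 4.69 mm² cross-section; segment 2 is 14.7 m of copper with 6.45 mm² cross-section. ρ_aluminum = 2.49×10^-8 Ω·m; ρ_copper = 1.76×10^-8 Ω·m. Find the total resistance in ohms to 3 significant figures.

0.349 Ω

Segment 1: A = 4.69 mm² = 4.690e-06 m²
R₁ = ρL/A = (2.49×10^-8)(58.2)/(4.690e-06) = 0.309 Ω
Segment 2: A = 6.45 mm² = 6.450e-06 m²
R₂ = (1.76×10^-8)(14.7)/(6.450e-06) = 0.04011 Ω
R = R₁ + R₂ = 0.349 Ω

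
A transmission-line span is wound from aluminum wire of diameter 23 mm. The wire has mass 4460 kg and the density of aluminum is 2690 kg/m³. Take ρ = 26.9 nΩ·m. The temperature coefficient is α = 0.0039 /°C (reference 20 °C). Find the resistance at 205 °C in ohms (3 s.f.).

ρ = 26.9 nΩ·m = 2.69×10^-8 Ω·m
A = π(d/2)² = π(1.1500e-02 m)² = 4.1548e-04 m²
L = m/(density·A) = 4460/(2690×4.1548e-04) = 3991 m
R = ρL/A = (2.69×10^-8)(3991)/(4.1548e-04) = 0.2584 Ω
R(205 °C) = 0.2584 × (1 + 0.0039×185) = 0.445 Ω

0.445 Ω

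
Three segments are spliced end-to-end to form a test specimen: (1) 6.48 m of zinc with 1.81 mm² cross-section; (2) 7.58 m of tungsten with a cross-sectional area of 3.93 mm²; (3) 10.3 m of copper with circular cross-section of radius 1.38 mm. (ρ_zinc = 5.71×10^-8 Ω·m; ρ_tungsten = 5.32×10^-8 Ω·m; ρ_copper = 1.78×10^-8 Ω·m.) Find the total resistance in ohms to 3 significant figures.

Seg 1: A = 1.81 mm² = 1.810e-06 m²
R_1 = (5.71×10^-8)(6.48)/(1.810e-06) = 0.2044 Ω
Seg 2: A = 3.93 mm² = 3.930e-06 m²
R_2 = (5.32×10^-8)(7.58)/(3.930e-06) = 0.1026 Ω
Seg 3: A = πr² = π(1.3800e-03 m)² = 5.983e-06 m²
R_3 = (1.78×10^-8)(10.3)/(5.983e-06) = 0.03064 Ω
R_total = R_1 + R_2 + R_3 = 0.338 Ω

0.338 Ω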